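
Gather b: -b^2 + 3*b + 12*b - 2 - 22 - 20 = -b^2 + 15*b - 44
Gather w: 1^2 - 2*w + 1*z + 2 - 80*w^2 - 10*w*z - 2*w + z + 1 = -80*w^2 + w*(-10*z - 4) + 2*z + 4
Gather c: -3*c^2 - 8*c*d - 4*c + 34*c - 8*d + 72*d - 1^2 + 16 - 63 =-3*c^2 + c*(30 - 8*d) + 64*d - 48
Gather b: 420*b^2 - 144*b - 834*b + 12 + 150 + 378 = 420*b^2 - 978*b + 540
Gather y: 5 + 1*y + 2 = y + 7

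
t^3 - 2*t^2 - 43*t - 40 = (t - 8)*(t + 1)*(t + 5)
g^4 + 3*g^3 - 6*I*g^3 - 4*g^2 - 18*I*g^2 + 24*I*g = g*(g - 1)*(g + 4)*(g - 6*I)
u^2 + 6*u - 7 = (u - 1)*(u + 7)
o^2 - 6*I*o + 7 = (o - 7*I)*(o + I)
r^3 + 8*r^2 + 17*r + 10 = (r + 1)*(r + 2)*(r + 5)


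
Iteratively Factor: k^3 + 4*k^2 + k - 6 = (k + 3)*(k^2 + k - 2) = (k + 2)*(k + 3)*(k - 1)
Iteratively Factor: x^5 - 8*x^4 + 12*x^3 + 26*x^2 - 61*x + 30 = (x - 1)*(x^4 - 7*x^3 + 5*x^2 + 31*x - 30) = (x - 1)^2*(x^3 - 6*x^2 - x + 30) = (x - 1)^2*(x + 2)*(x^2 - 8*x + 15) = (x - 3)*(x - 1)^2*(x + 2)*(x - 5)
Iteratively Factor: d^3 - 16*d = (d + 4)*(d^2 - 4*d) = (d - 4)*(d + 4)*(d)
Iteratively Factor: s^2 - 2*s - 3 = (s - 3)*(s + 1)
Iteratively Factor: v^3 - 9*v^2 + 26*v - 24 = (v - 4)*(v^2 - 5*v + 6) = (v - 4)*(v - 3)*(v - 2)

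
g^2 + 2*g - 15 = (g - 3)*(g + 5)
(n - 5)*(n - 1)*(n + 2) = n^3 - 4*n^2 - 7*n + 10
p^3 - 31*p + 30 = (p - 5)*(p - 1)*(p + 6)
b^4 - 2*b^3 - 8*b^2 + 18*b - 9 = (b - 3)*(b - 1)^2*(b + 3)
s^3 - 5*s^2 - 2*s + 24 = (s - 4)*(s - 3)*(s + 2)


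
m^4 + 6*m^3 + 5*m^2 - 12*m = m*(m - 1)*(m + 3)*(m + 4)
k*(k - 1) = k^2 - k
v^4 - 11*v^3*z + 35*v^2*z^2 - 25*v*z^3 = v*(v - 5*z)^2*(v - z)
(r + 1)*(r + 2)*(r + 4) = r^3 + 7*r^2 + 14*r + 8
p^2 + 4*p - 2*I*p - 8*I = (p + 4)*(p - 2*I)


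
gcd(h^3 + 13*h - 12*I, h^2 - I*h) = h - I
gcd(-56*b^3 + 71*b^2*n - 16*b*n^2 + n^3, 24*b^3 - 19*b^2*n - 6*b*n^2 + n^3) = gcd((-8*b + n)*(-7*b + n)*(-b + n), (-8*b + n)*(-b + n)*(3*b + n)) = 8*b^2 - 9*b*n + n^2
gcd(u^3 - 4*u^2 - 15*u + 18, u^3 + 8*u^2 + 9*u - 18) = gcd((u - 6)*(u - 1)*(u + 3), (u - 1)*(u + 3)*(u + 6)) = u^2 + 2*u - 3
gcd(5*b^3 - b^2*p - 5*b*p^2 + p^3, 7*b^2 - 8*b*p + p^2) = -b + p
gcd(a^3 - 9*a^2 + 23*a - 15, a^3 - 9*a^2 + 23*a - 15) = a^3 - 9*a^2 + 23*a - 15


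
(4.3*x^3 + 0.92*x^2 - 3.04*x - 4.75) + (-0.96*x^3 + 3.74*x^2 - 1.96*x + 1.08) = 3.34*x^3 + 4.66*x^2 - 5.0*x - 3.67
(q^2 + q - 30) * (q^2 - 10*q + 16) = q^4 - 9*q^3 - 24*q^2 + 316*q - 480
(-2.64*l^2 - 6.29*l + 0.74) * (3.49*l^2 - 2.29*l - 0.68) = -9.2136*l^4 - 15.9065*l^3 + 18.7819*l^2 + 2.5826*l - 0.5032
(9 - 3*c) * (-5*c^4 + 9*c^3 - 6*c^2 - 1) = 15*c^5 - 72*c^4 + 99*c^3 - 54*c^2 + 3*c - 9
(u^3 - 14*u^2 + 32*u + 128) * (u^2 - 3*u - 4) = u^5 - 17*u^4 + 70*u^3 + 88*u^2 - 512*u - 512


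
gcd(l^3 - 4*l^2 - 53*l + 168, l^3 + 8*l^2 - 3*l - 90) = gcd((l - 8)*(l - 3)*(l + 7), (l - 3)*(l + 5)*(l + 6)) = l - 3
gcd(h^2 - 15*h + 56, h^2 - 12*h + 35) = h - 7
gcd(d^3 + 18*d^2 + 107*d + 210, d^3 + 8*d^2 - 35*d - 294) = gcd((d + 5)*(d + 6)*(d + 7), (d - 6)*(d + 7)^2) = d + 7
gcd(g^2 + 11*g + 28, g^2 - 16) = g + 4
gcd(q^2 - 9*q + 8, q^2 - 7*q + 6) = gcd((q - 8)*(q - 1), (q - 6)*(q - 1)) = q - 1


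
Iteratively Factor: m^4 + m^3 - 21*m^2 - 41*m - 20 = (m + 1)*(m^3 - 21*m - 20) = (m + 1)^2*(m^2 - m - 20) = (m - 5)*(m + 1)^2*(m + 4)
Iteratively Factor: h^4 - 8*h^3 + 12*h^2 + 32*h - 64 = (h + 2)*(h^3 - 10*h^2 + 32*h - 32) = (h - 2)*(h + 2)*(h^2 - 8*h + 16) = (h - 4)*(h - 2)*(h + 2)*(h - 4)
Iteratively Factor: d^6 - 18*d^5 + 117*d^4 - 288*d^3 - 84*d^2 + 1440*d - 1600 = (d - 5)*(d^5 - 13*d^4 + 52*d^3 - 28*d^2 - 224*d + 320) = (d - 5)*(d + 2)*(d^4 - 15*d^3 + 82*d^2 - 192*d + 160) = (d - 5)^2*(d + 2)*(d^3 - 10*d^2 + 32*d - 32) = (d - 5)^2*(d - 4)*(d + 2)*(d^2 - 6*d + 8) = (d - 5)^2*(d - 4)*(d - 2)*(d + 2)*(d - 4)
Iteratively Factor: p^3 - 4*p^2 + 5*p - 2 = (p - 1)*(p^2 - 3*p + 2) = (p - 1)^2*(p - 2)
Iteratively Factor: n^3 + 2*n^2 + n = (n + 1)*(n^2 + n) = n*(n + 1)*(n + 1)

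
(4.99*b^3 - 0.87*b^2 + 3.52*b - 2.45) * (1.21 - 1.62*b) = -8.0838*b^4 + 7.4473*b^3 - 6.7551*b^2 + 8.2282*b - 2.9645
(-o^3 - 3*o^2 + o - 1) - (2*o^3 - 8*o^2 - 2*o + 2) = -3*o^3 + 5*o^2 + 3*o - 3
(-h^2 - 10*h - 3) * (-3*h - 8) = 3*h^3 + 38*h^2 + 89*h + 24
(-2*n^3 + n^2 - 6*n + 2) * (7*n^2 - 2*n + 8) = -14*n^5 + 11*n^4 - 60*n^3 + 34*n^2 - 52*n + 16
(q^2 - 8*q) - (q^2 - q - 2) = 2 - 7*q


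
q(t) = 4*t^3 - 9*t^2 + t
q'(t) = 12*t^2 - 18*t + 1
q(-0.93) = -11.93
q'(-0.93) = 28.12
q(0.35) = -0.58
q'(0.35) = -3.83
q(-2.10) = -78.83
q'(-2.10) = 91.72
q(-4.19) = -456.44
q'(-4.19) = 287.09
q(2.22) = 1.63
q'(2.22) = 20.18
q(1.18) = -4.78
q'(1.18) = -3.53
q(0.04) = 0.03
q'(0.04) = 0.30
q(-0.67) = -5.91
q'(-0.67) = 18.45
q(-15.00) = -15540.00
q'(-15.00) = 2971.00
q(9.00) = 2196.00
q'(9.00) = 811.00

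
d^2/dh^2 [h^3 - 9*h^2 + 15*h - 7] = 6*h - 18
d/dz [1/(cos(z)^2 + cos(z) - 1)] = (2*cos(z) + 1)*sin(z)/(-sin(z)^2 + cos(z))^2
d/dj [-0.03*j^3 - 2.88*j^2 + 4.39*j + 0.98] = -0.09*j^2 - 5.76*j + 4.39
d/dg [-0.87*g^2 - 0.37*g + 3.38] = -1.74*g - 0.37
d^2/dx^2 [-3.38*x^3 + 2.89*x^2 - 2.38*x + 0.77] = 5.78 - 20.28*x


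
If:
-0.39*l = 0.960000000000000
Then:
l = -2.46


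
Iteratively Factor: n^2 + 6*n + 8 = (n + 2)*(n + 4)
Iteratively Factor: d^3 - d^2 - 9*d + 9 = (d + 3)*(d^2 - 4*d + 3) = (d - 3)*(d + 3)*(d - 1)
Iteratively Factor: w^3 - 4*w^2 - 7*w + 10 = (w - 1)*(w^2 - 3*w - 10) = (w - 1)*(w + 2)*(w - 5)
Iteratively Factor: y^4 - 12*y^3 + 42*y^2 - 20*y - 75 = (y - 3)*(y^3 - 9*y^2 + 15*y + 25) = (y - 5)*(y - 3)*(y^2 - 4*y - 5) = (y - 5)*(y - 3)*(y + 1)*(y - 5)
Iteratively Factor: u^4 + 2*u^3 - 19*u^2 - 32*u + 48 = (u + 3)*(u^3 - u^2 - 16*u + 16) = (u - 4)*(u + 3)*(u^2 + 3*u - 4) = (u - 4)*(u + 3)*(u + 4)*(u - 1)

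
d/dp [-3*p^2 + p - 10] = 1 - 6*p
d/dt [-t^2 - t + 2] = -2*t - 1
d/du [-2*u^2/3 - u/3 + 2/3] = -4*u/3 - 1/3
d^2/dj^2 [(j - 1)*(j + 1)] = 2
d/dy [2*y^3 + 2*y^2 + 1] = 2*y*(3*y + 2)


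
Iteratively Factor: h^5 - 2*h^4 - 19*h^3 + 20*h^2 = (h - 1)*(h^4 - h^3 - 20*h^2) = h*(h - 1)*(h^3 - h^2 - 20*h) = h*(h - 5)*(h - 1)*(h^2 + 4*h) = h^2*(h - 5)*(h - 1)*(h + 4)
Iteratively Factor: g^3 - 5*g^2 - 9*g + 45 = (g + 3)*(g^2 - 8*g + 15) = (g - 3)*(g + 3)*(g - 5)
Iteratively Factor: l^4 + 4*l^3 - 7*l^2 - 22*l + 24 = (l + 3)*(l^3 + l^2 - 10*l + 8) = (l - 1)*(l + 3)*(l^2 + 2*l - 8) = (l - 2)*(l - 1)*(l + 3)*(l + 4)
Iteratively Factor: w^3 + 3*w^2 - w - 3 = (w + 3)*(w^2 - 1) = (w - 1)*(w + 3)*(w + 1)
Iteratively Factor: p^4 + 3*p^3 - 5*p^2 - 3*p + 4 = (p + 1)*(p^3 + 2*p^2 - 7*p + 4) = (p + 1)*(p + 4)*(p^2 - 2*p + 1) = (p - 1)*(p + 1)*(p + 4)*(p - 1)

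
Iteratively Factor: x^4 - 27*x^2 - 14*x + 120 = (x - 2)*(x^3 + 2*x^2 - 23*x - 60) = (x - 2)*(x + 4)*(x^2 - 2*x - 15) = (x - 5)*(x - 2)*(x + 4)*(x + 3)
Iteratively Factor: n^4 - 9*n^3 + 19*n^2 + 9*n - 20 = (n - 1)*(n^3 - 8*n^2 + 11*n + 20) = (n - 5)*(n - 1)*(n^2 - 3*n - 4) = (n - 5)*(n - 1)*(n + 1)*(n - 4)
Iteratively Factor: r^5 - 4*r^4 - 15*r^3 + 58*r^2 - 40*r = (r - 5)*(r^4 + r^3 - 10*r^2 + 8*r) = (r - 5)*(r - 1)*(r^3 + 2*r^2 - 8*r) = (r - 5)*(r - 1)*(r + 4)*(r^2 - 2*r) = r*(r - 5)*(r - 1)*(r + 4)*(r - 2)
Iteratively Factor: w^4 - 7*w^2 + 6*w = (w + 3)*(w^3 - 3*w^2 + 2*w) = (w - 1)*(w + 3)*(w^2 - 2*w) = w*(w - 1)*(w + 3)*(w - 2)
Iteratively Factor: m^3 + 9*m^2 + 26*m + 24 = (m + 3)*(m^2 + 6*m + 8) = (m + 2)*(m + 3)*(m + 4)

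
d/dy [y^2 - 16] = 2*y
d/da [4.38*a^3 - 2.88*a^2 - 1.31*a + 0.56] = 13.14*a^2 - 5.76*a - 1.31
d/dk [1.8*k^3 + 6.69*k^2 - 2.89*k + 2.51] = 5.4*k^2 + 13.38*k - 2.89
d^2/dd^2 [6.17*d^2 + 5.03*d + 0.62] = 12.3400000000000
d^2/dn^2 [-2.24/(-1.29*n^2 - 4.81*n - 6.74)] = (-7.455168*n^2 - 27.797952*n + 2.24*(2.58*n + 4.81)*(5.16*n + 9.62) - 38.951808)/(1.29*n^2 + 4.81*n + 6.74)^3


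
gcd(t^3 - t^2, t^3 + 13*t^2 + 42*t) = t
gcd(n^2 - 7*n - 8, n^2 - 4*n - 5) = n + 1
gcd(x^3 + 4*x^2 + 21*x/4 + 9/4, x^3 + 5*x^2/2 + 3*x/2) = x^2 + 5*x/2 + 3/2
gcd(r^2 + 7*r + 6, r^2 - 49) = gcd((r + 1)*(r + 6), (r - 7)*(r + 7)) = 1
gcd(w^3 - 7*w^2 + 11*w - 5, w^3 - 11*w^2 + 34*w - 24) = w - 1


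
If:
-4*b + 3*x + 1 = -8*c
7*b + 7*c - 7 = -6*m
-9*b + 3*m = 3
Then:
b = 7*x/76 + 5/76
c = -25*x/76 - 7/76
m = 21*x/76 + 91/76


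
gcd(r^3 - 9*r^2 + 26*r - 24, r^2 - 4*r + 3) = r - 3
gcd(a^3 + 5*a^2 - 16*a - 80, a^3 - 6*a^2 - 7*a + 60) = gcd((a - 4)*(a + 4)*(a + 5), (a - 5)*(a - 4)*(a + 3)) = a - 4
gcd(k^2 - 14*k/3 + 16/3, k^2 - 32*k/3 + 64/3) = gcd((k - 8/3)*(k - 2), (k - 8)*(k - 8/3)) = k - 8/3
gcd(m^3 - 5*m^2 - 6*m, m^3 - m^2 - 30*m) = m^2 - 6*m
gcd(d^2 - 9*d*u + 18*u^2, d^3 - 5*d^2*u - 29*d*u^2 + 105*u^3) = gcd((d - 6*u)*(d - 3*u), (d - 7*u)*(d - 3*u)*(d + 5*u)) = -d + 3*u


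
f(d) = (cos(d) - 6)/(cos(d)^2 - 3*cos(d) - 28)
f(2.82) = 0.29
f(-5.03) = 0.20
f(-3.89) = 0.27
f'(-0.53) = -0.02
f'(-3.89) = 0.06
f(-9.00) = 0.28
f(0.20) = 0.17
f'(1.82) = 0.06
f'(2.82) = 0.03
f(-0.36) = 0.17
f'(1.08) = 0.04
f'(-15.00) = -0.06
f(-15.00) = 0.27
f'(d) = (2*sin(d)*cos(d) - 3*sin(d))*(cos(d) - 6)/(cos(d)^2 - 3*cos(d) - 28)^2 - sin(d)/(cos(d)^2 - 3*cos(d) - 28)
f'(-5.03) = 0.05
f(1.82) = 0.23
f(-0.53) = 0.17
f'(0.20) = 0.01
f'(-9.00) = -0.04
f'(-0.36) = -0.01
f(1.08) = 0.19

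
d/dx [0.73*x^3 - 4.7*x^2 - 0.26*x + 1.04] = 2.19*x^2 - 9.4*x - 0.26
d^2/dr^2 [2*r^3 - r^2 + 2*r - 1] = 12*r - 2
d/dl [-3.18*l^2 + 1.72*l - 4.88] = 1.72 - 6.36*l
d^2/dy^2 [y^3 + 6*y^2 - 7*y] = 6*y + 12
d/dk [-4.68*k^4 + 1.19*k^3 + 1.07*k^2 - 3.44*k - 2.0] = -18.72*k^3 + 3.57*k^2 + 2.14*k - 3.44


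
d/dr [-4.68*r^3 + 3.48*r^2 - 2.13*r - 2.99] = -14.04*r^2 + 6.96*r - 2.13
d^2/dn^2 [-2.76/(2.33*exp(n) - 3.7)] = (-14.983764*exp(n) - 23.79396)*exp(n)/(2.33*exp(n) - 3.7)^3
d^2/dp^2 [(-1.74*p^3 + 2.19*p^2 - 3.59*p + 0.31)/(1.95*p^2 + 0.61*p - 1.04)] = (-7.105427357601e-15*p^5 - 7.105427357601e-15*p^4 - 40.864308*p^3 + 40.343706*p^2 - 52.762554*p + 1.670478)/(7.414875*p^6 + 6.958575*p^5 - 9.687015*p^4 - 7.195499*p^3 + 5.166408*p^2 + 1.979328*p - 1.124864)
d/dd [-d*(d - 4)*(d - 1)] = -3*d^2 + 10*d - 4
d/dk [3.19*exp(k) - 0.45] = 3.19*exp(k)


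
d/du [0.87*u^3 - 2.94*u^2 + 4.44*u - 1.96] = 2.61*u^2 - 5.88*u + 4.44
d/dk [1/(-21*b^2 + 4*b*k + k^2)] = 2*(-2*b - k)/(-21*b^2 + 4*b*k + k^2)^2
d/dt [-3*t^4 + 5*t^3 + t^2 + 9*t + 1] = -12*t^3 + 15*t^2 + 2*t + 9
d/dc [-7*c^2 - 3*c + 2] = -14*c - 3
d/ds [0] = 0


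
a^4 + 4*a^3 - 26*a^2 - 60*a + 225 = (a - 3)^2*(a + 5)^2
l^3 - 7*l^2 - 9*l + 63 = (l - 7)*(l - 3)*(l + 3)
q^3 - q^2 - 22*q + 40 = (q - 4)*(q - 2)*(q + 5)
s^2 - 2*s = s*(s - 2)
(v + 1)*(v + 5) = v^2 + 6*v + 5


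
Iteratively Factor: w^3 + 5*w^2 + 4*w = (w + 4)*(w^2 + w) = (w + 1)*(w + 4)*(w)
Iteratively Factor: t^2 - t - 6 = (t + 2)*(t - 3)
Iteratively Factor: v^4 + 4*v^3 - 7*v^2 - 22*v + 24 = (v + 3)*(v^3 + v^2 - 10*v + 8) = (v - 2)*(v + 3)*(v^2 + 3*v - 4) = (v - 2)*(v + 3)*(v + 4)*(v - 1)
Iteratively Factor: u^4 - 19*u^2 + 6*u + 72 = (u - 3)*(u^3 + 3*u^2 - 10*u - 24) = (u - 3)^2*(u^2 + 6*u + 8) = (u - 3)^2*(u + 4)*(u + 2)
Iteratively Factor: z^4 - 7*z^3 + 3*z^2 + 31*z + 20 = (z + 1)*(z^3 - 8*z^2 + 11*z + 20) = (z - 5)*(z + 1)*(z^2 - 3*z - 4) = (z - 5)*(z + 1)^2*(z - 4)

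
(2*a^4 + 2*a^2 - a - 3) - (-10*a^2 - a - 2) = 2*a^4 + 12*a^2 - 1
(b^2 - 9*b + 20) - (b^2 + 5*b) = 20 - 14*b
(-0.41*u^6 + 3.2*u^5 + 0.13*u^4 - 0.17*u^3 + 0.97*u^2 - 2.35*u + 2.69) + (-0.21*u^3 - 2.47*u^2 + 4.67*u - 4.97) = -0.41*u^6 + 3.2*u^5 + 0.13*u^4 - 0.38*u^3 - 1.5*u^2 + 2.32*u - 2.28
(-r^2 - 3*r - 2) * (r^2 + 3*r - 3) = -r^4 - 6*r^3 - 8*r^2 + 3*r + 6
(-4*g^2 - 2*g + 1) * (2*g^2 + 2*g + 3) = -8*g^4 - 12*g^3 - 14*g^2 - 4*g + 3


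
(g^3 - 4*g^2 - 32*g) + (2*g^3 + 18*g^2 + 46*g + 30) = 3*g^3 + 14*g^2 + 14*g + 30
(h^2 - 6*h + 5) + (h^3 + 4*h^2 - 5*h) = h^3 + 5*h^2 - 11*h + 5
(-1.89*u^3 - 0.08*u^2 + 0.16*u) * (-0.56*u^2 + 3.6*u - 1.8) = 1.0584*u^5 - 6.7592*u^4 + 3.0244*u^3 + 0.72*u^2 - 0.288*u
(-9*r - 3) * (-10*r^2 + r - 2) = 90*r^3 + 21*r^2 + 15*r + 6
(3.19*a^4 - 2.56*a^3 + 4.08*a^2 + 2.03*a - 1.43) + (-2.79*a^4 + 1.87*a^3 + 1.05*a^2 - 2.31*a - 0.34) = 0.4*a^4 - 0.69*a^3 + 5.13*a^2 - 0.28*a - 1.77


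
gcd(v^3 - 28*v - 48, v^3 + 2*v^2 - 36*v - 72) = v^2 - 4*v - 12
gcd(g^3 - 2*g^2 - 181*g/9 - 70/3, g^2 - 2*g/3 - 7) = g + 7/3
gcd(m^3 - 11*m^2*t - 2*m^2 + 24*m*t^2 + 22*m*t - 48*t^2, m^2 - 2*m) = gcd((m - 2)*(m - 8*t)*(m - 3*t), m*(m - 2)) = m - 2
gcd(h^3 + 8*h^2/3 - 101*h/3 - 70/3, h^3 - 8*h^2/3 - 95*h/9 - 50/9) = h^2 - 13*h/3 - 10/3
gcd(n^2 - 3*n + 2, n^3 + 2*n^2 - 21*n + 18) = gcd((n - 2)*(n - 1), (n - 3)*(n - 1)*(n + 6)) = n - 1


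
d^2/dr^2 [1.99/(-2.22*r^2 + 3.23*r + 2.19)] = (-19.615032*r^2 + 28.538988*r + 1.99*(4.44*r - 3.23)*(8.88*r - 6.46) + 19.349964)/(-2.22*r^2 + 3.23*r + 2.19)^3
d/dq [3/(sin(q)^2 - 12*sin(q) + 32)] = 6*(6 - sin(q))*cos(q)/(sin(q)^2 - 12*sin(q) + 32)^2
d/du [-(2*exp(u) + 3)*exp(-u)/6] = exp(-u)/2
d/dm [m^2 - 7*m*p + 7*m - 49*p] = 2*m - 7*p + 7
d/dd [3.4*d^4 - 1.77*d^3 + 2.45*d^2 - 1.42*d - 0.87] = 13.6*d^3 - 5.31*d^2 + 4.9*d - 1.42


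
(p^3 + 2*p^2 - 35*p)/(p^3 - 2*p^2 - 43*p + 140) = p/(p - 4)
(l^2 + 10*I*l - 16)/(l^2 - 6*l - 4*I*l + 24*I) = (l^2 + 10*I*l - 16)/(l^2 - 6*l - 4*I*l + 24*I)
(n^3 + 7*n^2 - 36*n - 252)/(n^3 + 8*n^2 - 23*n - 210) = (n - 6)/(n - 5)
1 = 1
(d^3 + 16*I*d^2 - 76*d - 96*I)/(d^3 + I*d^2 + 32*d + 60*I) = (d^2 + 14*I*d - 48)/(d^2 - I*d + 30)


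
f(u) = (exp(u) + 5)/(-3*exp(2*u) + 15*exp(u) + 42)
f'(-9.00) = 0.00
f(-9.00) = 0.12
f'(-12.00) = 0.00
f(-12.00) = 0.12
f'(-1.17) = -0.00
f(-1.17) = 0.11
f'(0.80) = 0.03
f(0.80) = 0.12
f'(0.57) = 0.01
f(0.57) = 0.11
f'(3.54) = 0.02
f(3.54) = -0.01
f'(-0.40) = -0.00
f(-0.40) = 0.11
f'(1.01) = 0.05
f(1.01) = 0.13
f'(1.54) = 0.37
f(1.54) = 0.21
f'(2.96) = 0.05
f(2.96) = -0.03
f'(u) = (exp(u) + 5)*(6*exp(2*u) - 15*exp(u))/(-3*exp(2*u) + 15*exp(u) + 42)^2 + exp(u)/(-3*exp(2*u) + 15*exp(u) + 42) = ((exp(u) + 5)*(2*exp(u) - 5) - exp(2*u) + 5*exp(u) + 14)*exp(u)/(3*(-exp(2*u) + 5*exp(u) + 14)^2)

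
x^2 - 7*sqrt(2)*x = x*(x - 7*sqrt(2))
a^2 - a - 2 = (a - 2)*(a + 1)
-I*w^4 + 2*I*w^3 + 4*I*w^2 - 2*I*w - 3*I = (w - 3)*(w - 1)*(w + 1)*(-I*w - I)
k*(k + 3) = k^2 + 3*k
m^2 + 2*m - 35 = (m - 5)*(m + 7)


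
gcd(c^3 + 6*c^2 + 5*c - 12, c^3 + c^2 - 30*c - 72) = c^2 + 7*c + 12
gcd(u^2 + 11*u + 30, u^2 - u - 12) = 1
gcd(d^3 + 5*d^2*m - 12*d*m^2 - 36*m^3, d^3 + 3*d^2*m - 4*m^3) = d + 2*m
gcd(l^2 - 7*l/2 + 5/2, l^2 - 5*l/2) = l - 5/2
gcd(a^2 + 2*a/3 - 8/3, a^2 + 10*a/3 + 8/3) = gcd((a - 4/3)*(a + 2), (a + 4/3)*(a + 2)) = a + 2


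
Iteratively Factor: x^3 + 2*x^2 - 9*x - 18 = (x - 3)*(x^2 + 5*x + 6) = (x - 3)*(x + 2)*(x + 3)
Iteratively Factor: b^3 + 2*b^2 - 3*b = (b)*(b^2 + 2*b - 3) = b*(b - 1)*(b + 3)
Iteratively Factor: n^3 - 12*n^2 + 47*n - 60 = (n - 4)*(n^2 - 8*n + 15) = (n - 4)*(n - 3)*(n - 5)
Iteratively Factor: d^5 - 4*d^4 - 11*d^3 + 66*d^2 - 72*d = (d - 2)*(d^4 - 2*d^3 - 15*d^2 + 36*d) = (d - 3)*(d - 2)*(d^3 + d^2 - 12*d) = (d - 3)*(d - 2)*(d + 4)*(d^2 - 3*d) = (d - 3)^2*(d - 2)*(d + 4)*(d)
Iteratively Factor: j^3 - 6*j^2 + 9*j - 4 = (j - 1)*(j^2 - 5*j + 4) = (j - 4)*(j - 1)*(j - 1)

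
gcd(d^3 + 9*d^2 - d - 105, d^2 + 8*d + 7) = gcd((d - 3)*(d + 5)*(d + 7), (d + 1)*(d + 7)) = d + 7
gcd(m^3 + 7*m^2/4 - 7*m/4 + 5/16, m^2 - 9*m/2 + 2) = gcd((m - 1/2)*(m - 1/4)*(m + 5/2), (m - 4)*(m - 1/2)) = m - 1/2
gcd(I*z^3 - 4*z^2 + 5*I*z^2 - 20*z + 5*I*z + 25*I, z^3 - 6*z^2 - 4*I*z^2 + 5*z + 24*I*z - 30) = 1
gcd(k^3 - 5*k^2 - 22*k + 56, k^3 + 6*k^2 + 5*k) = 1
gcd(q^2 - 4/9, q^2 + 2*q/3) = q + 2/3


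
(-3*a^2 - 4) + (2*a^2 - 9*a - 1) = -a^2 - 9*a - 5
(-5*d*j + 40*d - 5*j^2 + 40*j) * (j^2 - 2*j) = -5*d*j^3 + 50*d*j^2 - 80*d*j - 5*j^4 + 50*j^3 - 80*j^2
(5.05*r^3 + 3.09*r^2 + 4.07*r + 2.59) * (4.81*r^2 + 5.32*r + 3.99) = 24.2905*r^5 + 41.7289*r^4 + 56.165*r^3 + 46.4394*r^2 + 30.0181*r + 10.3341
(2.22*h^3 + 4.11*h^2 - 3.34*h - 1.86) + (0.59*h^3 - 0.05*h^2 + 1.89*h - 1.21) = 2.81*h^3 + 4.06*h^2 - 1.45*h - 3.07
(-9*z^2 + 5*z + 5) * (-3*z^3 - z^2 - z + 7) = 27*z^5 - 6*z^4 - 11*z^3 - 73*z^2 + 30*z + 35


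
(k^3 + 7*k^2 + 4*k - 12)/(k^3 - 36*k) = (k^2 + k - 2)/(k*(k - 6))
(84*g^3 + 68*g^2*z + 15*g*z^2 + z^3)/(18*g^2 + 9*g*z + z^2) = (14*g^2 + 9*g*z + z^2)/(3*g + z)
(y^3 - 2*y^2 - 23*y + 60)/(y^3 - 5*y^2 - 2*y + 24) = (y + 5)/(y + 2)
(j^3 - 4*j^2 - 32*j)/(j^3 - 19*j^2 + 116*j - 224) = j*(j + 4)/(j^2 - 11*j + 28)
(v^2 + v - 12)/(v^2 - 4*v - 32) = (v - 3)/(v - 8)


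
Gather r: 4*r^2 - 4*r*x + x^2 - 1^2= 4*r^2 - 4*r*x + x^2 - 1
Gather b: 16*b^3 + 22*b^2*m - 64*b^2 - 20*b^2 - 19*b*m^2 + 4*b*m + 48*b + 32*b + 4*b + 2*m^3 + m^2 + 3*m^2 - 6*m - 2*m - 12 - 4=16*b^3 + b^2*(22*m - 84) + b*(-19*m^2 + 4*m + 84) + 2*m^3 + 4*m^2 - 8*m - 16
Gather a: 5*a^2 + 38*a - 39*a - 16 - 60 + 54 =5*a^2 - a - 22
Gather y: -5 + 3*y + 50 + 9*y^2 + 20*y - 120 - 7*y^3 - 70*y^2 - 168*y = -7*y^3 - 61*y^2 - 145*y - 75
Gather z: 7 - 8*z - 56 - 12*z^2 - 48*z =-12*z^2 - 56*z - 49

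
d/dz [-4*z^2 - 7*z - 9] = -8*z - 7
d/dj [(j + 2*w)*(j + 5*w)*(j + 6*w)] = 3*j^2 + 26*j*w + 52*w^2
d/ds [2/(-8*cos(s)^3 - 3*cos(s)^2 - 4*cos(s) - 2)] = 4*(12*sin(s)^2 - 3*cos(s) - 14)*sin(s)/(8*cos(s)^3 + 3*cos(s)^2 + 4*cos(s) + 2)^2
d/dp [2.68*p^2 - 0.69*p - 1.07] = 5.36*p - 0.69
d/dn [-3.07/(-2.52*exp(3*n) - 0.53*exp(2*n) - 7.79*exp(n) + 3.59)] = (-23.2092*exp(2*n) - 3.2542*exp(n) - 23.9153)*exp(n)/(2.52*exp(3*n) + 0.53*exp(2*n) + 7.79*exp(n) - 3.59)^2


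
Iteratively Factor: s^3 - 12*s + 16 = (s + 4)*(s^2 - 4*s + 4) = (s - 2)*(s + 4)*(s - 2)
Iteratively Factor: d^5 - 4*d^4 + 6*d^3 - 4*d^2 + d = (d)*(d^4 - 4*d^3 + 6*d^2 - 4*d + 1) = d*(d - 1)*(d^3 - 3*d^2 + 3*d - 1) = d*(d - 1)^2*(d^2 - 2*d + 1) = d*(d - 1)^3*(d - 1)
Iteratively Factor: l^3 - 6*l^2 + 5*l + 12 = (l + 1)*(l^2 - 7*l + 12) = (l - 3)*(l + 1)*(l - 4)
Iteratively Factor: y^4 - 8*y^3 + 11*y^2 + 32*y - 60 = (y - 5)*(y^3 - 3*y^2 - 4*y + 12) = (y - 5)*(y + 2)*(y^2 - 5*y + 6) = (y - 5)*(y - 3)*(y + 2)*(y - 2)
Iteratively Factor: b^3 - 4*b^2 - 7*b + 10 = (b - 5)*(b^2 + b - 2) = (b - 5)*(b - 1)*(b + 2)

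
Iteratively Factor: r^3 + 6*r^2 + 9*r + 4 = (r + 1)*(r^2 + 5*r + 4) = (r + 1)^2*(r + 4)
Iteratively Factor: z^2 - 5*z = (z)*(z - 5)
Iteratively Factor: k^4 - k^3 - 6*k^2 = (k + 2)*(k^3 - 3*k^2) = (k - 3)*(k + 2)*(k^2) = k*(k - 3)*(k + 2)*(k)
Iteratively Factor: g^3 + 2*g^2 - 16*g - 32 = (g - 4)*(g^2 + 6*g + 8) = (g - 4)*(g + 4)*(g + 2)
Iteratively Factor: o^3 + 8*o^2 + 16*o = (o + 4)*(o^2 + 4*o) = (o + 4)^2*(o)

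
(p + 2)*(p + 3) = p^2 + 5*p + 6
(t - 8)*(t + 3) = t^2 - 5*t - 24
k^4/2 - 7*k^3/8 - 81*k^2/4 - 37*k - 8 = (k/2 + 1)*(k - 8)*(k + 1/4)*(k + 4)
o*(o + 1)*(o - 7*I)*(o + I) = o^4 + o^3 - 6*I*o^3 + 7*o^2 - 6*I*o^2 + 7*o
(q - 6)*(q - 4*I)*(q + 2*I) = q^3 - 6*q^2 - 2*I*q^2 + 8*q + 12*I*q - 48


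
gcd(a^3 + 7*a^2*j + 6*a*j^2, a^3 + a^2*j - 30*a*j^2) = a^2 + 6*a*j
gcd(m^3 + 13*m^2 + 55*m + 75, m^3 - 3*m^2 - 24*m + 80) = m + 5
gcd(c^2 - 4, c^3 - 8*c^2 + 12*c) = c - 2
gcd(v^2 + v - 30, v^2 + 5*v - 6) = v + 6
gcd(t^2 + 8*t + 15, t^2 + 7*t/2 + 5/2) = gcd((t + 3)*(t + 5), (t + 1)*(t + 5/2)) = 1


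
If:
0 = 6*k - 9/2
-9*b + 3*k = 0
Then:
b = 1/4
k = 3/4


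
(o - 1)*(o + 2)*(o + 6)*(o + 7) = o^4 + 14*o^3 + 53*o^2 + 16*o - 84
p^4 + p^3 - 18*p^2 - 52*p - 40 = (p - 5)*(p + 2)^3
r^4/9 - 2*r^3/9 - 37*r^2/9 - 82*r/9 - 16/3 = (r/3 + 1/3)*(r/3 + 1)*(r - 8)*(r + 2)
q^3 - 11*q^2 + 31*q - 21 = (q - 7)*(q - 3)*(q - 1)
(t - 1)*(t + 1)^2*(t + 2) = t^4 + 3*t^3 + t^2 - 3*t - 2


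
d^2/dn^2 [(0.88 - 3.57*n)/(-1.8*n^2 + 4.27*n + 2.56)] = ((33.6558 - 38.556*n)*(-1.8*n^2 + 4.27*n + 2.56) - (3.57*n - 0.88)*(3.6*n - 4.27)*(7.2*n - 8.54))/(-1.8*n^2 + 4.27*n + 2.56)^3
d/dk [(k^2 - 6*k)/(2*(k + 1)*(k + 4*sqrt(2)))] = (k*(6 - k)*(k + 1) + k*(6 - k)*(k + 4*sqrt(2)) + 2*(k - 3)*(k + 1)*(k + 4*sqrt(2)))/(2*(k + 1)^2*(k + 4*sqrt(2))^2)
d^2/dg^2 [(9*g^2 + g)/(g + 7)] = 868/(g^3 + 21*g^2 + 147*g + 343)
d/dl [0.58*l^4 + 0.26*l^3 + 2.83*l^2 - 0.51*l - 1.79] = 2.32*l^3 + 0.78*l^2 + 5.66*l - 0.51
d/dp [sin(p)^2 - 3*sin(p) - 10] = (2*sin(p) - 3)*cos(p)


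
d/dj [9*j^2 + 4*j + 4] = 18*j + 4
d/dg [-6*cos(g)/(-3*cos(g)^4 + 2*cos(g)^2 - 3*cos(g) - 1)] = 6*(9*sin(g)^4 - 16*sin(g)^2 + 6)*sin(g)/(3*cos(g)^4 - 2*cos(g)^2 + 3*cos(g) + 1)^2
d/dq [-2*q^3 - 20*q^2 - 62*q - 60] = -6*q^2 - 40*q - 62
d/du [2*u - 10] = 2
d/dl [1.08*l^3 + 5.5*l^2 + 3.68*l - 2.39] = 3.24*l^2 + 11.0*l + 3.68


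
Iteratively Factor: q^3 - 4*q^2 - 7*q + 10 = (q + 2)*(q^2 - 6*q + 5) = (q - 5)*(q + 2)*(q - 1)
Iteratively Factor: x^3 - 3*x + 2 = (x + 2)*(x^2 - 2*x + 1) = (x - 1)*(x + 2)*(x - 1)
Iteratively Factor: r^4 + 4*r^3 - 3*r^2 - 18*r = (r - 2)*(r^3 + 6*r^2 + 9*r) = (r - 2)*(r + 3)*(r^2 + 3*r) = r*(r - 2)*(r + 3)*(r + 3)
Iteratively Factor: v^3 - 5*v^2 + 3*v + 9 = (v - 3)*(v^2 - 2*v - 3) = (v - 3)^2*(v + 1)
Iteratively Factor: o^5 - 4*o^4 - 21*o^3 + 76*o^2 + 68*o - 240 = (o + 2)*(o^4 - 6*o^3 - 9*o^2 + 94*o - 120) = (o - 2)*(o + 2)*(o^3 - 4*o^2 - 17*o + 60) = (o - 3)*(o - 2)*(o + 2)*(o^2 - o - 20) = (o - 3)*(o - 2)*(o + 2)*(o + 4)*(o - 5)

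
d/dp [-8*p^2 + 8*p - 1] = 8 - 16*p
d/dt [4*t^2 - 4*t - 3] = 8*t - 4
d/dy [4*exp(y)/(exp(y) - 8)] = -32*exp(y)/(exp(2*y) - 16*exp(y) + 64)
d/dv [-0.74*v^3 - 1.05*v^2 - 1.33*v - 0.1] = -2.22*v^2 - 2.1*v - 1.33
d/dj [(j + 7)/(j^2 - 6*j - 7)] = (j^2 - 6*j - 2*(j - 3)*(j + 7) - 7)/(-j^2 + 6*j + 7)^2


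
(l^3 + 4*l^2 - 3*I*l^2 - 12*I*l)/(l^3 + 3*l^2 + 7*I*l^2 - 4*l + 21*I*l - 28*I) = l*(l - 3*I)/(l^2 + l*(-1 + 7*I) - 7*I)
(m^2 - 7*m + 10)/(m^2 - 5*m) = (m - 2)/m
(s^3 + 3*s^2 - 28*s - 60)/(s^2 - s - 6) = (s^2 + s - 30)/(s - 3)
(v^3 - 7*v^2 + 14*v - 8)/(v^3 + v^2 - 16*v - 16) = (v^2 - 3*v + 2)/(v^2 + 5*v + 4)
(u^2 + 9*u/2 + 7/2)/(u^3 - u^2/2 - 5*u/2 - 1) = (2*u + 7)/(2*u^2 - 3*u - 2)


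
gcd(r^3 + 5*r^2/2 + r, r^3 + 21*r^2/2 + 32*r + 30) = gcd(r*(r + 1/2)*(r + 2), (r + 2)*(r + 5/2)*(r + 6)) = r + 2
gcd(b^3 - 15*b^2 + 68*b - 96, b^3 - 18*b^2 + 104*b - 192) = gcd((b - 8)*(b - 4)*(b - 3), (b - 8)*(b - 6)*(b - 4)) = b^2 - 12*b + 32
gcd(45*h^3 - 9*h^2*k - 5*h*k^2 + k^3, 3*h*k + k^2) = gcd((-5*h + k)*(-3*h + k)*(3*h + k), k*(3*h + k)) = 3*h + k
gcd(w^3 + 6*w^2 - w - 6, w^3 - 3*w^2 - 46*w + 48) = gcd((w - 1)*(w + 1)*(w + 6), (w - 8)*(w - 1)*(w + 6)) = w^2 + 5*w - 6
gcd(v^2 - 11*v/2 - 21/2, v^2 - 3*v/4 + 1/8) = 1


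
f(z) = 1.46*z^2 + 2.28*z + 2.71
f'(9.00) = 28.56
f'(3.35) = 12.06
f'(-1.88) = -3.21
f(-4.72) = 24.47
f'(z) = 2.92*z + 2.28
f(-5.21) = 30.46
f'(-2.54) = -5.14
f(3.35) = 26.73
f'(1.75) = 7.39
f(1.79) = 11.47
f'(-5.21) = -12.93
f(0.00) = 2.71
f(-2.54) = 6.34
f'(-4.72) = -11.50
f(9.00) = 141.49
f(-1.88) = 3.58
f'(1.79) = 7.51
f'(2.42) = 9.35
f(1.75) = 11.17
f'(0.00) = 2.28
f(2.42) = 16.78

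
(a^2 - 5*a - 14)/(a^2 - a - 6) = (a - 7)/(a - 3)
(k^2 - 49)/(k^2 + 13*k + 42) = (k - 7)/(k + 6)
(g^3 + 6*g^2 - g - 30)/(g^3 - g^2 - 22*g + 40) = (g + 3)/(g - 4)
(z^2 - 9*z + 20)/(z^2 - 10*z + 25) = (z - 4)/(z - 5)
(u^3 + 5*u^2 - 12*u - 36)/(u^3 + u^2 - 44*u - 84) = (u - 3)/(u - 7)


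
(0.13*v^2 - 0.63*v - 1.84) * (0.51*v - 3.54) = 0.0663*v^3 - 0.7815*v^2 + 1.2918*v + 6.5136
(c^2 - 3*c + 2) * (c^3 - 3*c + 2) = c^5 - 3*c^4 - c^3 + 11*c^2 - 12*c + 4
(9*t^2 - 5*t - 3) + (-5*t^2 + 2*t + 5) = 4*t^2 - 3*t + 2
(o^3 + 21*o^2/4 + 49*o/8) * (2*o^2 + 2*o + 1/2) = 2*o^5 + 25*o^4/2 + 93*o^3/4 + 119*o^2/8 + 49*o/16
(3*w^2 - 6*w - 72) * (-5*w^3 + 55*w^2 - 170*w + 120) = -15*w^5 + 195*w^4 - 480*w^3 - 2580*w^2 + 11520*w - 8640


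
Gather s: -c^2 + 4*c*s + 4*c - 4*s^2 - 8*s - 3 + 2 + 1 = -c^2 + 4*c - 4*s^2 + s*(4*c - 8)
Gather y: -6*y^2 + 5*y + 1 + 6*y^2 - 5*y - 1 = 0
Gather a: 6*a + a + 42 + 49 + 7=7*a + 98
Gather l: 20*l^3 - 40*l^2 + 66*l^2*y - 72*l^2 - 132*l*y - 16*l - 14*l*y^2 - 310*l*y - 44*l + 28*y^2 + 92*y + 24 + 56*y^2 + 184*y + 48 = 20*l^3 + l^2*(66*y - 112) + l*(-14*y^2 - 442*y - 60) + 84*y^2 + 276*y + 72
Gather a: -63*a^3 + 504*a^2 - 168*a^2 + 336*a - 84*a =-63*a^3 + 336*a^2 + 252*a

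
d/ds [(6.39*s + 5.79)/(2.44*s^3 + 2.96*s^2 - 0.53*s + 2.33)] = (-31.1832*s^3 - 61.2972*s^2 - 34.2768*s + 17.9574)/(5.9536*s^6 + 14.4448*s^5 + 6.1752*s^4 + 8.2328*s^3 + 14.0745*s^2 - 2.4698*s + 5.4289)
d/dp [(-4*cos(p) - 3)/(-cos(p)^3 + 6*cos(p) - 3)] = 4*(-111*sin(p) + 8*sin(2*p) + 9*sin(3*p) + 4*sin(4*p))/(21*cos(p) - cos(3*p) - 12)^2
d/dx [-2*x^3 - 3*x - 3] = -6*x^2 - 3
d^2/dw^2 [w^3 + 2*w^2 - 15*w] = 6*w + 4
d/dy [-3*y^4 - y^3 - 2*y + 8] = -12*y^3 - 3*y^2 - 2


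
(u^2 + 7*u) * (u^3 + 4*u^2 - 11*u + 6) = u^5 + 11*u^4 + 17*u^3 - 71*u^2 + 42*u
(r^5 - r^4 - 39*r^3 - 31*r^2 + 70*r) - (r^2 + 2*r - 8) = r^5 - r^4 - 39*r^3 - 32*r^2 + 68*r + 8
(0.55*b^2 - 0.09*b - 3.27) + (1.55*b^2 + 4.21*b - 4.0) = 2.1*b^2 + 4.12*b - 7.27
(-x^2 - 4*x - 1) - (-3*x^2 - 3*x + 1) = 2*x^2 - x - 2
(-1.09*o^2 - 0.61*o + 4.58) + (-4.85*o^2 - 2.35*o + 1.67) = -5.94*o^2 - 2.96*o + 6.25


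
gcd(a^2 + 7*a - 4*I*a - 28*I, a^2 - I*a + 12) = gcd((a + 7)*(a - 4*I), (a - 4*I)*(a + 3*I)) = a - 4*I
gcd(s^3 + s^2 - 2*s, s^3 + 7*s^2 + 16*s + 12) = s + 2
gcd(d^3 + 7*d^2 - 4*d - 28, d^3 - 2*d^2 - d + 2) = d - 2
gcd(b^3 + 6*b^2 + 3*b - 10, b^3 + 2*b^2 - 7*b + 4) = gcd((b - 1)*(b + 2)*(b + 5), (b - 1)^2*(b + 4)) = b - 1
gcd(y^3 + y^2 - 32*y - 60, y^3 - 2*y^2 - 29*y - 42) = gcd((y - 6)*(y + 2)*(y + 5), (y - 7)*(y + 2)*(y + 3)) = y + 2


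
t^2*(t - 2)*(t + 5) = t^4 + 3*t^3 - 10*t^2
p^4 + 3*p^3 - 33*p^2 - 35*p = p*(p - 5)*(p + 1)*(p + 7)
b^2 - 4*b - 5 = (b - 5)*(b + 1)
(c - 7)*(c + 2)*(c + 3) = c^3 - 2*c^2 - 29*c - 42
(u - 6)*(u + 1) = u^2 - 5*u - 6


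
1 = 1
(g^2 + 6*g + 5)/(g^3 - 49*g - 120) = (g + 1)/(g^2 - 5*g - 24)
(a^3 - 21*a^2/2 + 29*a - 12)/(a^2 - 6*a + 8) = (a^2 - 13*a/2 + 3)/(a - 2)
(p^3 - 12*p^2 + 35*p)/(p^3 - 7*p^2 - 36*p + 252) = p*(p - 5)/(p^2 - 36)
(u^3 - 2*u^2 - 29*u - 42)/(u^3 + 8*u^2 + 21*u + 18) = (u - 7)/(u + 3)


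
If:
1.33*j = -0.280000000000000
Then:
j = -0.21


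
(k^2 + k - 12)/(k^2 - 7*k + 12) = (k + 4)/(k - 4)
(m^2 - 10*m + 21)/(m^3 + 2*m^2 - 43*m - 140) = (m - 3)/(m^2 + 9*m + 20)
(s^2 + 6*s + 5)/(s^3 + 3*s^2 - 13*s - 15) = 1/(s - 3)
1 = 1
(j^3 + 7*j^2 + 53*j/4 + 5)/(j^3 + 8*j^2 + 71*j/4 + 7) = (2*j + 5)/(2*j + 7)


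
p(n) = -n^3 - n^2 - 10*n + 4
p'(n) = -3*n^2 - 2*n - 10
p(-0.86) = 12.50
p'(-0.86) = -10.50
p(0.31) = 0.77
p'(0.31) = -10.91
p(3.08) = -65.50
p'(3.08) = -44.62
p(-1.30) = 17.51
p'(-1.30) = -12.47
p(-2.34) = 34.74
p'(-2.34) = -21.75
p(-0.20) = 5.97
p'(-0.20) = -9.72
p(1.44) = -15.46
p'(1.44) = -19.10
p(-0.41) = 8.00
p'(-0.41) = -9.68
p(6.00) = -308.00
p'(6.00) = -130.00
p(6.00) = -308.00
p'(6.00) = -130.00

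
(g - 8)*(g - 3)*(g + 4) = g^3 - 7*g^2 - 20*g + 96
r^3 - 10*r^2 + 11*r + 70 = (r - 7)*(r - 5)*(r + 2)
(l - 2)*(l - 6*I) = l^2 - 2*l - 6*I*l + 12*I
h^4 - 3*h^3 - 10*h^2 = h^2*(h - 5)*(h + 2)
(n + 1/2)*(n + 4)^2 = n^3 + 17*n^2/2 + 20*n + 8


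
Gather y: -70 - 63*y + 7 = -63*y - 63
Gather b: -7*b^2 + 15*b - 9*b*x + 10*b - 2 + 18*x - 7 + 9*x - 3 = -7*b^2 + b*(25 - 9*x) + 27*x - 12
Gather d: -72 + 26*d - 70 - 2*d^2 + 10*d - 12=-2*d^2 + 36*d - 154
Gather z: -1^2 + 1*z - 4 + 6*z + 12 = 7*z + 7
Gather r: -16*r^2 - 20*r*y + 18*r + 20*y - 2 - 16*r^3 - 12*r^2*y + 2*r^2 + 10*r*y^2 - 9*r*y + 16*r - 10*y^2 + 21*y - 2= -16*r^3 + r^2*(-12*y - 14) + r*(10*y^2 - 29*y + 34) - 10*y^2 + 41*y - 4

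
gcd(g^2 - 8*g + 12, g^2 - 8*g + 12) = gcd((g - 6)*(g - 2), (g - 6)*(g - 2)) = g^2 - 8*g + 12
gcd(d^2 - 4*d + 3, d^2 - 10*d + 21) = d - 3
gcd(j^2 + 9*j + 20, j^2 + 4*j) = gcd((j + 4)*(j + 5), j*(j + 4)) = j + 4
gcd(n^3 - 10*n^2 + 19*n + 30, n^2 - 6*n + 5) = n - 5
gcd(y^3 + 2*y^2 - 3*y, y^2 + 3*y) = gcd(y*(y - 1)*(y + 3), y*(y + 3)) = y^2 + 3*y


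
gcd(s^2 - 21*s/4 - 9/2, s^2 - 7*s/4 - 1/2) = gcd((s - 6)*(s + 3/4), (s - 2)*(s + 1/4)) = 1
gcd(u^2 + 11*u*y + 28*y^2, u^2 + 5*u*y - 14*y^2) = u + 7*y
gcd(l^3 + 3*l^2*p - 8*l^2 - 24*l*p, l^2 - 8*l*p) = l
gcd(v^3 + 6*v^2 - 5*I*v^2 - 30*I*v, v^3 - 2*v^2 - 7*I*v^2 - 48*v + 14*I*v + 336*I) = v + 6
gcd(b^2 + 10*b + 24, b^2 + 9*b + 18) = b + 6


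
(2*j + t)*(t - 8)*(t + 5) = 2*j*t^2 - 6*j*t - 80*j + t^3 - 3*t^2 - 40*t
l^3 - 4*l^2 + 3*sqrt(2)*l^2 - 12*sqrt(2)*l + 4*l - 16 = (l - 4)*(l + sqrt(2))*(l + 2*sqrt(2))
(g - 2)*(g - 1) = g^2 - 3*g + 2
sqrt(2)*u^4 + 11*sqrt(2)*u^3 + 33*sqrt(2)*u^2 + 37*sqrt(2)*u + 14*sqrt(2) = (u + 1)*(u + 2)*(u + 7)*(sqrt(2)*u + sqrt(2))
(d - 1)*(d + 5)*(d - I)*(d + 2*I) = d^4 + 4*d^3 + I*d^3 - 3*d^2 + 4*I*d^2 + 8*d - 5*I*d - 10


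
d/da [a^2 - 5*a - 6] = 2*a - 5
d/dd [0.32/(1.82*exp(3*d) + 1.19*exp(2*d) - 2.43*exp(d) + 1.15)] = (-1.7472*exp(2*d) - 0.7616*exp(d) + 0.7776)*exp(d)/(1.82*exp(3*d) + 1.19*exp(2*d) - 2.43*exp(d) + 1.15)^2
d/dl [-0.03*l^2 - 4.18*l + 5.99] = -0.06*l - 4.18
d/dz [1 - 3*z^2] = -6*z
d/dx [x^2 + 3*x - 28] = 2*x + 3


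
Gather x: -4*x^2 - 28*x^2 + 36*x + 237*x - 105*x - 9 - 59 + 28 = -32*x^2 + 168*x - 40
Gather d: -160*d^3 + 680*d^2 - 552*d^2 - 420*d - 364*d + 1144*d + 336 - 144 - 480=-160*d^3 + 128*d^2 + 360*d - 288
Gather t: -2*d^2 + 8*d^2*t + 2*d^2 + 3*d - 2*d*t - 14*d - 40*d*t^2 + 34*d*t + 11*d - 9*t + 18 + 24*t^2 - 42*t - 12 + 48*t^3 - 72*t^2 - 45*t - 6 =48*t^3 + t^2*(-40*d - 48) + t*(8*d^2 + 32*d - 96)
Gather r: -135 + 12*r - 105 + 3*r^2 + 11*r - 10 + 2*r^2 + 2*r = 5*r^2 + 25*r - 250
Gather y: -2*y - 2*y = -4*y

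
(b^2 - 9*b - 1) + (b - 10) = b^2 - 8*b - 11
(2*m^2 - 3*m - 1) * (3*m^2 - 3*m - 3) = 6*m^4 - 15*m^3 + 12*m + 3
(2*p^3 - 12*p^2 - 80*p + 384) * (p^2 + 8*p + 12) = 2*p^5 + 4*p^4 - 152*p^3 - 400*p^2 + 2112*p + 4608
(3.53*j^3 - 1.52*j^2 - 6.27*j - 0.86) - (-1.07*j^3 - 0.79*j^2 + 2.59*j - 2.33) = 4.6*j^3 - 0.73*j^2 - 8.86*j + 1.47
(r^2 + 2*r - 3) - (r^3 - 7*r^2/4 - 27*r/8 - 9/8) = -r^3 + 11*r^2/4 + 43*r/8 - 15/8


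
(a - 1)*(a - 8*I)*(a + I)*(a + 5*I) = a^4 - a^3 - 2*I*a^3 + 43*a^2 + 2*I*a^2 - 43*a + 40*I*a - 40*I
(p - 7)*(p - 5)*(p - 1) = p^3 - 13*p^2 + 47*p - 35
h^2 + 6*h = h*(h + 6)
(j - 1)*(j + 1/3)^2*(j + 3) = j^4 + 8*j^3/3 - 14*j^2/9 - 16*j/9 - 1/3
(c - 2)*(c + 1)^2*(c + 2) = c^4 + 2*c^3 - 3*c^2 - 8*c - 4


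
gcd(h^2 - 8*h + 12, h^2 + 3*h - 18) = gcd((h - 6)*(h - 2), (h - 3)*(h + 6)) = 1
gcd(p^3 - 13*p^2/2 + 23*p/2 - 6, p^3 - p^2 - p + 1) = p - 1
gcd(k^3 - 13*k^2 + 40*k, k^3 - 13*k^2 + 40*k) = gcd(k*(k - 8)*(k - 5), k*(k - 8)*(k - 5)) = k^3 - 13*k^2 + 40*k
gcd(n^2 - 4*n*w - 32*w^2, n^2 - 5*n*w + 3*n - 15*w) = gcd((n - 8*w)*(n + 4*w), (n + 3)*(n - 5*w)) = 1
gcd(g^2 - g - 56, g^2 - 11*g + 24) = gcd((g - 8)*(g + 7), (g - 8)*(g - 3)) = g - 8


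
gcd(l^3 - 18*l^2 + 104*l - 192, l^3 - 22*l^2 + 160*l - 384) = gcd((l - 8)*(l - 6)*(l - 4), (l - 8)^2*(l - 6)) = l^2 - 14*l + 48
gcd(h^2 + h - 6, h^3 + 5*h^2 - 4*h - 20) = h - 2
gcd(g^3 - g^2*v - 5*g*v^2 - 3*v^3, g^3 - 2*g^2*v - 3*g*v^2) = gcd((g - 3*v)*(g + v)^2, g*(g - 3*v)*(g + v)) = -g^2 + 2*g*v + 3*v^2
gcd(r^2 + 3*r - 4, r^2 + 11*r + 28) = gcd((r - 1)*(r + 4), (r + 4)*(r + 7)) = r + 4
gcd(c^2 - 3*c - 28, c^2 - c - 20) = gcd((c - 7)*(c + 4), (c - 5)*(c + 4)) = c + 4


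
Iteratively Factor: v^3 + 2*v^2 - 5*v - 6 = (v + 3)*(v^2 - v - 2) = (v - 2)*(v + 3)*(v + 1)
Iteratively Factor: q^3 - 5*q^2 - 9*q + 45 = (q - 3)*(q^2 - 2*q - 15) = (q - 5)*(q - 3)*(q + 3)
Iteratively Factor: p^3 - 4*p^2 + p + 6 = (p - 2)*(p^2 - 2*p - 3) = (p - 3)*(p - 2)*(p + 1)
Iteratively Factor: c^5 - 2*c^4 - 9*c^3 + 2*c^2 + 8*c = (c - 1)*(c^4 - c^3 - 10*c^2 - 8*c) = (c - 1)*(c + 1)*(c^3 - 2*c^2 - 8*c) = (c - 4)*(c - 1)*(c + 1)*(c^2 + 2*c) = (c - 4)*(c - 1)*(c + 1)*(c + 2)*(c)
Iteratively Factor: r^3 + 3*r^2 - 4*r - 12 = (r + 3)*(r^2 - 4) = (r - 2)*(r + 3)*(r + 2)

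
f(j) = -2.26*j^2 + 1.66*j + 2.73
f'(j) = 1.66 - 4.52*j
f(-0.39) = 1.74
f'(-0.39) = 3.42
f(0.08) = 2.85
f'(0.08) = 1.30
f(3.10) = -13.84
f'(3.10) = -12.35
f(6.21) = -74.12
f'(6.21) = -26.41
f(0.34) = 3.03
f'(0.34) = 0.12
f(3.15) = -14.47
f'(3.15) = -12.58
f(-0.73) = 0.31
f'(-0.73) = 4.96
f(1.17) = 1.58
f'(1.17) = -3.63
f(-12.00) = -342.63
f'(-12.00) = 55.90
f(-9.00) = -195.27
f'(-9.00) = 42.34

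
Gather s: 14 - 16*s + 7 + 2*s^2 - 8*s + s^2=3*s^2 - 24*s + 21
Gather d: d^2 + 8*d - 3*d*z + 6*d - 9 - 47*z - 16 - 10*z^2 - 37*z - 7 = d^2 + d*(14 - 3*z) - 10*z^2 - 84*z - 32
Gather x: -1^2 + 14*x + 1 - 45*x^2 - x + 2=-45*x^2 + 13*x + 2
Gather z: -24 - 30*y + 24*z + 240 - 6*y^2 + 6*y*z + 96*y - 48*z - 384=-6*y^2 + 66*y + z*(6*y - 24) - 168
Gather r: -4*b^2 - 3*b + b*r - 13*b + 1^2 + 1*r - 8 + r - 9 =-4*b^2 - 16*b + r*(b + 2) - 16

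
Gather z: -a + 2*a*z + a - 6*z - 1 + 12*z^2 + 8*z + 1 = 12*z^2 + z*(2*a + 2)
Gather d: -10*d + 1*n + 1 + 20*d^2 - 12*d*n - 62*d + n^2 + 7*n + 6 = 20*d^2 + d*(-12*n - 72) + n^2 + 8*n + 7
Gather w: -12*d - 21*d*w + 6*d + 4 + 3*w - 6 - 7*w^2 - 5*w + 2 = -6*d - 7*w^2 + w*(-21*d - 2)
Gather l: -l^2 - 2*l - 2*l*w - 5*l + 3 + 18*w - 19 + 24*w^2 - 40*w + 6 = -l^2 + l*(-2*w - 7) + 24*w^2 - 22*w - 10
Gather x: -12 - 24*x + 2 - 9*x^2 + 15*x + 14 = -9*x^2 - 9*x + 4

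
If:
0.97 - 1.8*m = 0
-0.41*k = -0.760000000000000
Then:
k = 1.85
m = 0.54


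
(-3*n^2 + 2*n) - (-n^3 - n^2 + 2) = n^3 - 2*n^2 + 2*n - 2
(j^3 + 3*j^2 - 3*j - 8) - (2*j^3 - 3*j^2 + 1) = -j^3 + 6*j^2 - 3*j - 9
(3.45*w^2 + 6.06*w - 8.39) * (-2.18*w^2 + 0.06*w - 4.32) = -7.521*w^4 - 13.0038*w^3 + 3.7498*w^2 - 26.6826*w + 36.2448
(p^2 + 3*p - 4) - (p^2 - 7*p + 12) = 10*p - 16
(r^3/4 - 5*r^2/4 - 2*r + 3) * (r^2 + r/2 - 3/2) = r^5/4 - 9*r^4/8 - 3*r^3 + 31*r^2/8 + 9*r/2 - 9/2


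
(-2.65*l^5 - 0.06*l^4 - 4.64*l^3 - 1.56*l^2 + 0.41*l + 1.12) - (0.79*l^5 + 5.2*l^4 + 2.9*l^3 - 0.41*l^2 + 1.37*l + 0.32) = -3.44*l^5 - 5.26*l^4 - 7.54*l^3 - 1.15*l^2 - 0.96*l + 0.8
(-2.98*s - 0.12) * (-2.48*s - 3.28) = 7.3904*s^2 + 10.072*s + 0.3936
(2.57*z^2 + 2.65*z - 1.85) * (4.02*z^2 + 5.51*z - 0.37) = 10.3314*z^4 + 24.8137*z^3 + 6.2136*z^2 - 11.174*z + 0.6845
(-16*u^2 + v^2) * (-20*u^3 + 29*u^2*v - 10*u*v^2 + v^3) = 320*u^5 - 464*u^4*v + 140*u^3*v^2 + 13*u^2*v^3 - 10*u*v^4 + v^5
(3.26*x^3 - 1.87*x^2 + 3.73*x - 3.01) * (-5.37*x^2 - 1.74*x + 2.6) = -17.5062*x^5 + 4.3695*x^4 - 8.3003*x^3 + 4.8115*x^2 + 14.9354*x - 7.826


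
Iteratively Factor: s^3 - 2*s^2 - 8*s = (s)*(s^2 - 2*s - 8) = s*(s + 2)*(s - 4)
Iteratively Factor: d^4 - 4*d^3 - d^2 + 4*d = (d)*(d^3 - 4*d^2 - d + 4) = d*(d - 4)*(d^2 - 1) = d*(d - 4)*(d + 1)*(d - 1)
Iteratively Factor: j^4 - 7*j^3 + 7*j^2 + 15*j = (j - 3)*(j^3 - 4*j^2 - 5*j) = (j - 5)*(j - 3)*(j^2 + j) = j*(j - 5)*(j - 3)*(j + 1)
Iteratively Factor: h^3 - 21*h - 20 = (h - 5)*(h^2 + 5*h + 4) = (h - 5)*(h + 4)*(h + 1)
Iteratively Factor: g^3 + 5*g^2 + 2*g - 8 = (g + 2)*(g^2 + 3*g - 4) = (g + 2)*(g + 4)*(g - 1)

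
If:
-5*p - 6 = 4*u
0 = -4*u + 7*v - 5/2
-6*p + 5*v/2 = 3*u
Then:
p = 91/113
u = -1133/452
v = -243/226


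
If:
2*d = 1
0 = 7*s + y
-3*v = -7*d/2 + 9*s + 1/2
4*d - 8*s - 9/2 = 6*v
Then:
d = 1/2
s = 1/2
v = -13/12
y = -7/2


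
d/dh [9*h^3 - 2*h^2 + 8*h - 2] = 27*h^2 - 4*h + 8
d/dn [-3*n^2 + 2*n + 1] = 2 - 6*n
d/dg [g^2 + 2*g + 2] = 2*g + 2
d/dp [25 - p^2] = -2*p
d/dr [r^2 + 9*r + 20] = 2*r + 9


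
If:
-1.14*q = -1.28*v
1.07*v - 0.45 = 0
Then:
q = 0.47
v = 0.42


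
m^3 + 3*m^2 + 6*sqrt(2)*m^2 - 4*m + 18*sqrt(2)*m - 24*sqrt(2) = (m - 1)*(m + 4)*(m + 6*sqrt(2))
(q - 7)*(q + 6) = q^2 - q - 42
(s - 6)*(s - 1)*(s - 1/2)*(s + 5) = s^4 - 5*s^3/2 - 28*s^2 + 89*s/2 - 15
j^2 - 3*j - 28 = (j - 7)*(j + 4)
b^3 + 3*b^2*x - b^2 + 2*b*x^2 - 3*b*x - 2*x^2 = (b - 1)*(b + x)*(b + 2*x)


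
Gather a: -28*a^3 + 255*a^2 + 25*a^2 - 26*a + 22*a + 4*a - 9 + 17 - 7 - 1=-28*a^3 + 280*a^2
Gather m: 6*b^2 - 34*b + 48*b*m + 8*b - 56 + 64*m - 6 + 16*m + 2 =6*b^2 - 26*b + m*(48*b + 80) - 60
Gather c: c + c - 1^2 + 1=2*c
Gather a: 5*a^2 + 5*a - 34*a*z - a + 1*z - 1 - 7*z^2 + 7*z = 5*a^2 + a*(4 - 34*z) - 7*z^2 + 8*z - 1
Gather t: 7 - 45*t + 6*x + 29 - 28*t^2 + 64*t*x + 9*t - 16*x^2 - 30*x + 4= -28*t^2 + t*(64*x - 36) - 16*x^2 - 24*x + 40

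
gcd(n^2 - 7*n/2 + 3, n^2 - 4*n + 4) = n - 2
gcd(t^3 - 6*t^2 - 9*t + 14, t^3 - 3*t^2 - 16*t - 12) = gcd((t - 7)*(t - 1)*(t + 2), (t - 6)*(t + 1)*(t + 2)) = t + 2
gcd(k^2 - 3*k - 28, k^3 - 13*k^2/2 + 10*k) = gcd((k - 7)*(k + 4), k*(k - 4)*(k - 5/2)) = 1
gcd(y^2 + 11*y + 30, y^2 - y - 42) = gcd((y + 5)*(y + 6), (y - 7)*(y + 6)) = y + 6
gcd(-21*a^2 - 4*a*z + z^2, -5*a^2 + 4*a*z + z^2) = 1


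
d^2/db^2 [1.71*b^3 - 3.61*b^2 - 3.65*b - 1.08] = 10.26*b - 7.22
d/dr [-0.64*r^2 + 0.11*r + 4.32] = 0.11 - 1.28*r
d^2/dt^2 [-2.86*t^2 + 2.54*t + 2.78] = -5.72000000000000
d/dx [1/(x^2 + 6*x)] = 2*(-x - 3)/(x^2*(x + 6)^2)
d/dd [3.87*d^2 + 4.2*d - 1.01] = 7.74*d + 4.2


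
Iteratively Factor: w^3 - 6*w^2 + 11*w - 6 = (w - 3)*(w^2 - 3*w + 2) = (w - 3)*(w - 2)*(w - 1)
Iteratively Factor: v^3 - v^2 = (v - 1)*(v^2) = v*(v - 1)*(v)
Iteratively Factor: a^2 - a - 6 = (a - 3)*(a + 2)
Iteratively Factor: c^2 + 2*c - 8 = (c + 4)*(c - 2)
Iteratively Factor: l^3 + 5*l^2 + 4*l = (l)*(l^2 + 5*l + 4) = l*(l + 4)*(l + 1)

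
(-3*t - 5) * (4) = -12*t - 20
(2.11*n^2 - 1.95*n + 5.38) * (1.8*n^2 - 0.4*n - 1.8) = 3.798*n^4 - 4.354*n^3 + 6.666*n^2 + 1.358*n - 9.684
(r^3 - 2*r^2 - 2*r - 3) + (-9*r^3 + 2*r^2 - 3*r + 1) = -8*r^3 - 5*r - 2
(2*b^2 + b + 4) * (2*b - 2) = 4*b^3 - 2*b^2 + 6*b - 8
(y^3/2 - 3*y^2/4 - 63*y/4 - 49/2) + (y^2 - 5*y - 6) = y^3/2 + y^2/4 - 83*y/4 - 61/2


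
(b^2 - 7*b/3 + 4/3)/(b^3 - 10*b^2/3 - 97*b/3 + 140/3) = (b - 1)/(b^2 - 2*b - 35)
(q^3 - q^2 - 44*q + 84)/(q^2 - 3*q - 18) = (q^2 + 5*q - 14)/(q + 3)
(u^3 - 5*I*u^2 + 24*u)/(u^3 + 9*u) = (u - 8*I)/(u - 3*I)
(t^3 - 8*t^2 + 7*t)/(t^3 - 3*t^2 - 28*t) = (t - 1)/(t + 4)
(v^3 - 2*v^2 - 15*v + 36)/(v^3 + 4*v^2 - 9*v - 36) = (v - 3)/(v + 3)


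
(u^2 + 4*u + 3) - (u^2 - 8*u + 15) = 12*u - 12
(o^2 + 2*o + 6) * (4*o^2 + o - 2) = 4*o^4 + 9*o^3 + 24*o^2 + 2*o - 12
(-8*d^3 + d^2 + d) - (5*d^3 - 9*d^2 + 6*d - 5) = -13*d^3 + 10*d^2 - 5*d + 5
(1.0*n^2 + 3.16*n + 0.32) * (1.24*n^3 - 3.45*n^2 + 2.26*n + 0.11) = 1.24*n^5 + 0.4684*n^4 - 8.2452*n^3 + 6.1476*n^2 + 1.0708*n + 0.0352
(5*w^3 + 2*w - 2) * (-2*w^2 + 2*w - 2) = -10*w^5 + 10*w^4 - 14*w^3 + 8*w^2 - 8*w + 4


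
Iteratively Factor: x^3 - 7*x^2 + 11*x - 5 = (x - 5)*(x^2 - 2*x + 1) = (x - 5)*(x - 1)*(x - 1)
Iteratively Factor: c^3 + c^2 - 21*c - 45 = (c - 5)*(c^2 + 6*c + 9) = (c - 5)*(c + 3)*(c + 3)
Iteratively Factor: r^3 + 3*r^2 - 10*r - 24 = (r + 4)*(r^2 - r - 6) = (r - 3)*(r + 4)*(r + 2)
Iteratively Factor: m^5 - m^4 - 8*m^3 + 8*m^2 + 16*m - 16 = (m - 2)*(m^4 + m^3 - 6*m^2 - 4*m + 8) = (m - 2)*(m + 2)*(m^3 - m^2 - 4*m + 4) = (m - 2)^2*(m + 2)*(m^2 + m - 2) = (m - 2)^2*(m - 1)*(m + 2)*(m + 2)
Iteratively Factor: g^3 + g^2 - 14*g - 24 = (g - 4)*(g^2 + 5*g + 6) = (g - 4)*(g + 3)*(g + 2)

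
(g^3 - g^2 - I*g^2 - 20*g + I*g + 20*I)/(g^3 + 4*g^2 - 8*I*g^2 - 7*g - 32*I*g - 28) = (g - 5)/(g - 7*I)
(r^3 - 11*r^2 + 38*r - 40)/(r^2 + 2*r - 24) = (r^2 - 7*r + 10)/(r + 6)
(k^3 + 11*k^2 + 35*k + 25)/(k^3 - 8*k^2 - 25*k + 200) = (k^2 + 6*k + 5)/(k^2 - 13*k + 40)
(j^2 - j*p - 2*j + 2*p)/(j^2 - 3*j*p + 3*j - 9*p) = (j^2 - j*p - 2*j + 2*p)/(j^2 - 3*j*p + 3*j - 9*p)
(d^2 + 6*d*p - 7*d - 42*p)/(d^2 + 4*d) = (d^2 + 6*d*p - 7*d - 42*p)/(d*(d + 4))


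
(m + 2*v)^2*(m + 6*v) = m^3 + 10*m^2*v + 28*m*v^2 + 24*v^3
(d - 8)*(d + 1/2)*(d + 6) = d^3 - 3*d^2/2 - 49*d - 24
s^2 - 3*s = s*(s - 3)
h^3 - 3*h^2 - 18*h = h*(h - 6)*(h + 3)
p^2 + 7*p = p*(p + 7)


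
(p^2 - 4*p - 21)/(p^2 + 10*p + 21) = (p - 7)/(p + 7)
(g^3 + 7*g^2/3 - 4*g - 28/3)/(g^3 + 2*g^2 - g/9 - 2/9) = 3*(3*g^2 + g - 14)/(9*g^2 - 1)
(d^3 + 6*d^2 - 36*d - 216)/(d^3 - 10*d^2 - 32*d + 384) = (d^2 - 36)/(d^2 - 16*d + 64)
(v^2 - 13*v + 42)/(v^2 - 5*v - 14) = (v - 6)/(v + 2)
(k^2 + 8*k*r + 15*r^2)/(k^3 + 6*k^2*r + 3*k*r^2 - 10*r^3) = (-k - 3*r)/(-k^2 - k*r + 2*r^2)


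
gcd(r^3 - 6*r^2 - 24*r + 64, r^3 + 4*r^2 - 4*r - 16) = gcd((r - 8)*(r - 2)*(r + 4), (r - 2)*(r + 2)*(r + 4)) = r^2 + 2*r - 8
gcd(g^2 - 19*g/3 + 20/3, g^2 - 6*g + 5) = g - 5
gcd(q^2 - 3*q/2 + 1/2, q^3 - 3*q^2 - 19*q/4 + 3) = q - 1/2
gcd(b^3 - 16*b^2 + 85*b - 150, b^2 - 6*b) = b - 6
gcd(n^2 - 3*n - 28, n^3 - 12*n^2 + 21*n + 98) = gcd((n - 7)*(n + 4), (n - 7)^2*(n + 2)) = n - 7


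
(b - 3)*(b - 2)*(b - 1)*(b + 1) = b^4 - 5*b^3 + 5*b^2 + 5*b - 6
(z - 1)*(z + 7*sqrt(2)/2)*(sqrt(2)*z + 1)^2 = 2*z^4 - 2*z^3 + 9*sqrt(2)*z^3 - 9*sqrt(2)*z^2 + 15*z^2 - 15*z + 7*sqrt(2)*z/2 - 7*sqrt(2)/2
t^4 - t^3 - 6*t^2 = t^2*(t - 3)*(t + 2)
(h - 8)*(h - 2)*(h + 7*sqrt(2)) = h^3 - 10*h^2 + 7*sqrt(2)*h^2 - 70*sqrt(2)*h + 16*h + 112*sqrt(2)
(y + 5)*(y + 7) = y^2 + 12*y + 35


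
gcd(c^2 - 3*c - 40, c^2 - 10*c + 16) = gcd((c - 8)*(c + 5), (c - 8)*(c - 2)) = c - 8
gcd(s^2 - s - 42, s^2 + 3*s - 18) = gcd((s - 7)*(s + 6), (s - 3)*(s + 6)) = s + 6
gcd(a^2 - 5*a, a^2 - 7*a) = a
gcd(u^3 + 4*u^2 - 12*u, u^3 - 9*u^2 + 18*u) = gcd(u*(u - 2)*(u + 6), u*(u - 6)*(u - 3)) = u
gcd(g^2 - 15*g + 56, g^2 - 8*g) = g - 8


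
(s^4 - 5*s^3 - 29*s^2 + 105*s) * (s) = s^5 - 5*s^4 - 29*s^3 + 105*s^2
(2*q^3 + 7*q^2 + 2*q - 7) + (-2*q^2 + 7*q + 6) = 2*q^3 + 5*q^2 + 9*q - 1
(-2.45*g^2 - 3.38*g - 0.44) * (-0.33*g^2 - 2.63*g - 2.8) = 0.8085*g^4 + 7.5589*g^3 + 15.8946*g^2 + 10.6212*g + 1.232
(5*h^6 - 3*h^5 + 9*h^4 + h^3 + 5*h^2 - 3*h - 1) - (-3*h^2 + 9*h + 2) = 5*h^6 - 3*h^5 + 9*h^4 + h^3 + 8*h^2 - 12*h - 3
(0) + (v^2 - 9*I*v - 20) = v^2 - 9*I*v - 20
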